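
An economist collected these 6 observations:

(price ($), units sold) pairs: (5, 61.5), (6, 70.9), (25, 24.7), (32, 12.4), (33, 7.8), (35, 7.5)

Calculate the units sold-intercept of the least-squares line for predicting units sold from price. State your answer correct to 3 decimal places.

n = 6, Σx = 136, Σy = 184.8, Σxy = 2267.1, Σx² = 4024
Sxx = Σx² − (Σx)²/n = 4024 − 3082.666667 = 941.333333
Sxy = Σxy − (Σx)(Σy)/n = 2267.1 − 4188.8 = -1921.7
b = Sxy/Sxx = -1921.7/941.333333 = -2.041466
a = ȳ − b·x̄ = 30.8 − (-2.041466)·22.666667 = 77.073229

77.073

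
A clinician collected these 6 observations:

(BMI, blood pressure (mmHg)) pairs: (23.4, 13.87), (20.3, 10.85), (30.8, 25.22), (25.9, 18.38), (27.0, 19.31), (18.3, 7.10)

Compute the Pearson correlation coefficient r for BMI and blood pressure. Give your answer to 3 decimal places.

0.997

n = 6, Σx = 145.7, Σy = 94.73, Σxy = 2448.931, Σx² = 3642.99, Σy² = 1707.2583
Sxx = Σx² − (Σx)²/n = 3642.99 − 3538.081667 = 104.908333
Sxy = Σxy − (Σx)(Σy)/n = 2448.931 − 2300.360167 = 148.570833
Syy = Σy² − (Σy)²/n = 1707.2583 − 1495.628817 = 211.629483
r = Sxy/√(Sxx·Syy) = 148.570833/√(22201.696381) = 148.570833/149.002337 = 0.997104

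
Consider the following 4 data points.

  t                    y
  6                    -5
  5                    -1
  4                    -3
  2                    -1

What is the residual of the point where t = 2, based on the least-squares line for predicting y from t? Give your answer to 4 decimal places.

-0.1714

n = 4, Σx = 17, Σy = -10, Σxy = -49, Σx² = 81
Sxx = Σx² − (Σx)²/n = 81 − 72.25 = 8.75
Sxy = Σxy − (Σx)(Σy)/n = -49 − (-42.5) = -6.5
b = Sxy/Sxx = -6.5/8.75 = -0.742857
a = ȳ − b·x̄ = -2.5 − (-0.742857)·4.25 = 0.657143
ŷ(2) = 0.657143 + (-0.742857)·2 = -0.828571
residual = y − ŷ = -1 − (-0.828571) = -0.171429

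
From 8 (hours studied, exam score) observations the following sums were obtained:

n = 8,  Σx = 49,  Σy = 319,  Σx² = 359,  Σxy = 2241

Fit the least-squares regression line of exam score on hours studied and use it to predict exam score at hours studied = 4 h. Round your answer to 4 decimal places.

Sxx = Σx² − (Σx)²/n = 359 − 300.125 = 58.875
Sxy = Σxy − (Σx)(Σy)/n = 2241 − 1953.875 = 287.125
b = Sxy/Sxx = 287.125/58.875 = 4.876858
a = ȳ − b·x̄ = 39.875 − 4.876858·6.125 = 10.004246
ŷ(4) = a + b·4 = 10.004246 + 4.876858·4 = 29.511677

29.5117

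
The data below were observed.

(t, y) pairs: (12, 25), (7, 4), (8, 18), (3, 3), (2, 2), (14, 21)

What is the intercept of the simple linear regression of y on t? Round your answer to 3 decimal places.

-2.671

n = 6, Σx = 46, Σy = 73, Σxy = 779, Σx² = 466
Sxx = Σx² − (Σx)²/n = 466 − 352.666667 = 113.333333
Sxy = Σxy − (Σx)(Σy)/n = 779 − 559.666667 = 219.333333
b = Sxy/Sxx = 219.333333/113.333333 = 1.935294
a = ȳ − b·x̄ = 12.166667 − 1.935294·7.666667 = -2.670588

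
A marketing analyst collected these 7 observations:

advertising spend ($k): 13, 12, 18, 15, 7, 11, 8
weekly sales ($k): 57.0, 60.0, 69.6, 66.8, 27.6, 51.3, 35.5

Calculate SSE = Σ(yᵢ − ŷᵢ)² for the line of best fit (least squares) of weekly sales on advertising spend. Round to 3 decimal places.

n = 7, Σx = 84, Σy = 367.8, Σxy = 4757.3, Σx² = 1096, Σy² = 20809.1
Sxx = Σx² − (Σx)²/n = 1096 − 1008 = 88
Sxy = Σxy − (Σx)(Σy)/n = 4757.3 − 4413.6 = 343.7
Syy = Σy² − (Σy)²/n = 20809.1 − 19325.262857 = 1483.837143
b = Sxy/Sxx = 343.7/88 = 3.905682
SSE = Syy − b·Sxy = 1483.837143 − 3.905682·343.7 = 141.454302

141.454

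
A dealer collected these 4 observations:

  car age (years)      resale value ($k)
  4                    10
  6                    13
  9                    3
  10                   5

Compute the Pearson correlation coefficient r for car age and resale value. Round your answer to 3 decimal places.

n = 4, Σx = 29, Σy = 31, Σxy = 195, Σx² = 233, Σy² = 303
Sxx = Σx² − (Σx)²/n = 233 − 210.25 = 22.75
Sxy = Σxy − (Σx)(Σy)/n = 195 − 224.75 = -29.75
Syy = Σy² − (Σy)²/n = 303 − 240.25 = 62.75
r = Sxy/√(Sxx·Syy) = -29.75/√(1427.5625) = -29.75/37.783098 = -0.787389

-0.787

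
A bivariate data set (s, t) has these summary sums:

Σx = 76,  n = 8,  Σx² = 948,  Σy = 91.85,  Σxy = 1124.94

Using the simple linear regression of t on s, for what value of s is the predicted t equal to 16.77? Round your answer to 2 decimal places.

Sxx = Σx² − (Σx)²/n = 948 − 722 = 226
Sxy = Σxy − (Σx)(Σy)/n = 1124.94 − 872.575 = 252.365
b = Sxy/Sxx = 252.365/226 = 1.116659
a = ȳ − b·x̄ = 11.48125 − 1.116659·9.5 = 0.872987
Set a + b·x = 16.77: x = (16.77 − 0.872987) / 1.116659 = 14.236225

14.24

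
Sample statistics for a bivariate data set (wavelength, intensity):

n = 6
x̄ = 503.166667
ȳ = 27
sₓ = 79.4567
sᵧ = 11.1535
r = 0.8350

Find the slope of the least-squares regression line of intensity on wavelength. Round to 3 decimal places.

0.117

b = r · sᵧ/sₓ = 0.835 · 11.1535/79.4567 = 0.117211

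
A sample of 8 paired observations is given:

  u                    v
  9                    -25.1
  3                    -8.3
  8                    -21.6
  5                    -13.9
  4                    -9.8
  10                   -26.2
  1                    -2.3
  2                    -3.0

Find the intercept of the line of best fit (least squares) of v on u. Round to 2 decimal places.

n = 8, Σx = 42, Σy = -110.2, Σxy = -802.6, Σx² = 300
Sxx = Σx² − (Σx)²/n = 300 − 220.5 = 79.5
Sxy = Σxy − (Σx)(Σy)/n = -802.6 − (-578.55) = -224.05
b = Sxy/Sxx = -224.05/79.5 = -2.818239
a = ȳ − b·x̄ = -13.775 − (-2.818239)·5.25 = 1.020755

1.02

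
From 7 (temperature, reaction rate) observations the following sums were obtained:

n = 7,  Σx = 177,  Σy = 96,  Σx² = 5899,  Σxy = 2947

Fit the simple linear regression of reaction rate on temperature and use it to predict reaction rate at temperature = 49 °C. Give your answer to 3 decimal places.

22.370

Sxx = Σx² − (Σx)²/n = 5899 − 4475.571429 = 1423.428571
Sxy = Σxy − (Σx)(Σy)/n = 2947 − 2427.428571 = 519.571429
b = Sxy/Sxx = 519.571429/1423.428571 = 0.365014
a = ȳ − b·x̄ = 13.714286 − 0.365014·25.285714 = 4.484645
ŷ(49) = a + b·49 = 4.484645 + 0.365014·49 = 22.370333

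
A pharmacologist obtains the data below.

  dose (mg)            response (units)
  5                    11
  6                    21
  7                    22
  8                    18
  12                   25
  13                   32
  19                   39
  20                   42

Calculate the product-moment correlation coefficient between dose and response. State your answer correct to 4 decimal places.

0.9578

n = 8, Σx = 90, Σy = 210, Σxy = 2776, Σx² = 1248, Σy² = 6304
Sxx = Σx² − (Σx)²/n = 1248 − 1012.5 = 235.5
Sxy = Σxy − (Σx)(Σy)/n = 2776 − 2362.5 = 413.5
Syy = Σy² − (Σy)²/n = 6304 − 5512.5 = 791.5
r = Sxy/√(Sxx·Syy) = 413.5/√(186398.25) = 413.5/431.738636 = 0.957755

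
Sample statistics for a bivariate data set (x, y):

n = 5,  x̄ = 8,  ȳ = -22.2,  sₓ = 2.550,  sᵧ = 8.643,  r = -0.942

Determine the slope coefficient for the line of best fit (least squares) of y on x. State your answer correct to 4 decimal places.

-3.1928

b = r · sᵧ/sₓ = -0.942 · 8.643/2.55 = -3.192826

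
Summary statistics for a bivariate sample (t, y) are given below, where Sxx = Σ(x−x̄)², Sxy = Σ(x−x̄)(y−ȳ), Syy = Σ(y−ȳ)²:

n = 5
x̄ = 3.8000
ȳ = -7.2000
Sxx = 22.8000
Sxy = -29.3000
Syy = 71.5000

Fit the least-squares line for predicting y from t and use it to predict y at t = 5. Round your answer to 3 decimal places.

-8.742

b = Sxy/Sxx = -29.3/22.8 = -1.285088
a = ȳ − b·x̄ = -7.2 − (-1.285088)·3.8 = -2.316667
ŷ(5) = a + b·5 = -2.316667 + (-1.285088)·5 = -8.742105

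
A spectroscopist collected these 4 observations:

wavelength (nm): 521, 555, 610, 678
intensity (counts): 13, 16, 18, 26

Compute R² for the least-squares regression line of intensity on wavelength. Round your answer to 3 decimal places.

n = 4, Σx = 2364, Σy = 73, Σxy = 44261, Σx² = 1411250, Σy² = 1425
Sxx = Σx² − (Σx)²/n = 1411250 − 1397124 = 14126
Sxy = Σxy − (Σx)(Σy)/n = 44261 − 43143 = 1118
Syy = Σy² − (Σy)²/n = 1425 − 1332.25 = 92.75
R² = Sxy²/(Sxx·Syy) = (1118)²/(14126·92.75) = 0.954005

0.954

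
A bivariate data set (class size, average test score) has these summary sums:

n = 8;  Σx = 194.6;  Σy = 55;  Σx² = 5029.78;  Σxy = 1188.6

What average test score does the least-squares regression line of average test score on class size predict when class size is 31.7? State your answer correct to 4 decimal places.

Sxx = Σx² − (Σx)²/n = 5029.78 − 4733.645 = 296.135
Sxy = Σxy − (Σx)(Σy)/n = 1188.6 − 1337.875 = -149.275
b = Sxy/Sxx = -149.275/296.135 = -0.504078
a = ȳ − b·x̄ = 6.875 − (-0.504078)·24.325 = 19.136686
ŷ(31.7) = a + b·31.7 = 19.136686 + (-0.504078)·31.7 = 3.157428

3.1574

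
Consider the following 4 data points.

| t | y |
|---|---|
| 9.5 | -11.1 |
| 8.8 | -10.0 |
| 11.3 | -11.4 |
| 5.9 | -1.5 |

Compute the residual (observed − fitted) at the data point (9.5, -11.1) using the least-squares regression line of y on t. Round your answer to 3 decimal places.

n = 4, Σx = 35.5, Σy = -34, Σxy = -331.12, Σx² = 330.19
Sxx = Σx² − (Σx)²/n = 330.19 − 315.0625 = 15.1275
Sxy = Σxy − (Σx)(Σy)/n = -331.12 − (-301.75) = -29.37
b = Sxy/Sxx = -29.37/15.1275 = -1.941497
a = ȳ − b·x̄ = -8.5 − (-1.941497)·8.875 = 8.730788
ŷ(9.5) = 8.730788 + (-1.941497)·9.5 = -9.713436
residual = y − ŷ = -11.1 − (-9.713436) = -1.386564

-1.387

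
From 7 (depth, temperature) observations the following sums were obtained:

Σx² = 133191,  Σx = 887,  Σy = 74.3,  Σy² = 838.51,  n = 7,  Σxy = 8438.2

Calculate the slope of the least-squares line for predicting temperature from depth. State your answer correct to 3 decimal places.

-0.047

Sxx = Σx² − (Σx)²/n = 133191 − 112395.571429 = 20795.428571
Sxy = Σxy − (Σx)(Σy)/n = 8438.2 − 9414.871429 = -976.671429
b = Sxy/Sxx = -976.671429/20795.428571 = -0.046966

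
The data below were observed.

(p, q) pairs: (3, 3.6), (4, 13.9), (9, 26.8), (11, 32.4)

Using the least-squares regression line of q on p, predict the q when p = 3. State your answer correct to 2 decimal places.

6.92

n = 4, Σx = 27, Σy = 76.7, Σxy = 664, Σx² = 227
Sxx = Σx² − (Σx)²/n = 227 − 182.25 = 44.75
Sxy = Σxy − (Σx)(Σy)/n = 664 − 517.725 = 146.275
b = Sxy/Sxx = 146.275/44.75 = 3.268715
a = ȳ − b·x̄ = 19.175 − 3.268715·6.75 = -2.888827
ŷ(3) = a + b·3 = -2.888827 + 3.268715·3 = 6.917318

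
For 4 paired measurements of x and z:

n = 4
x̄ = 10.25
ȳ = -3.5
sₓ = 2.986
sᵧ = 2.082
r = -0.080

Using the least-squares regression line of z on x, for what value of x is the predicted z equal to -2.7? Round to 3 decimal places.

-4.092

b = r · sᵧ/sₓ = -0.08 · 2.082/2.986 = -0.055780
a = ȳ − b·x̄ = -3.5 − (-0.055780)·10.25 = -2.928252
Set a + b·x = -2.7: x = (-2.7 − (-2.928252)) / (-0.055780) = -4.091979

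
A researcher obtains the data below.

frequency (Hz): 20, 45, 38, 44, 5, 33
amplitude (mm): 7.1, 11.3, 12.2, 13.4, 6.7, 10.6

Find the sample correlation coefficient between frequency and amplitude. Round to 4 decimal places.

0.9230

n = 6, Σx = 185, Σy = 61.3, Σxy = 2087, Σx² = 6919, Σy² = 663.75
Sxx = Σx² − (Σx)²/n = 6919 − 5704.166667 = 1214.833333
Sxy = Σxy − (Σx)(Σy)/n = 2087 − 1890.083333 = 196.916667
Syy = Σy² − (Σy)²/n = 663.75 − 626.281667 = 37.468333
r = Sxy/√(Sxx·Syy) = 196.916667/√(45517.780278) = 196.916667/213.348964 = 0.922979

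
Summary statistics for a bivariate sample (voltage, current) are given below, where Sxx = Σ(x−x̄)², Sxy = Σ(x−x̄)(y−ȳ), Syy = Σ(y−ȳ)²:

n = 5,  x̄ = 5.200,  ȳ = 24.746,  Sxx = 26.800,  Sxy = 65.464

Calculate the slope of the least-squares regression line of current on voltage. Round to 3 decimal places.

2.443

b = Sxy/Sxx = 65.464/26.8 = 2.442687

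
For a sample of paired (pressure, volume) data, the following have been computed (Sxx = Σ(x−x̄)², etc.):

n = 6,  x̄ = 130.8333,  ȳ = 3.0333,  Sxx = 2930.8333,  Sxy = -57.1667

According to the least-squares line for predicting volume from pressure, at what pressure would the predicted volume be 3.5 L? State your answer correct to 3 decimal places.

b = Sxy/Sxx = -57.1667/2930.8333 = -0.019505
a = ȳ − b·x̄ = 3.0333 − (-0.019505)·130.8333 = 5.585239
Set a + b·x = 3.5: x = (3.5 − 5.585239) / (-0.019505) = 106.906435

106.906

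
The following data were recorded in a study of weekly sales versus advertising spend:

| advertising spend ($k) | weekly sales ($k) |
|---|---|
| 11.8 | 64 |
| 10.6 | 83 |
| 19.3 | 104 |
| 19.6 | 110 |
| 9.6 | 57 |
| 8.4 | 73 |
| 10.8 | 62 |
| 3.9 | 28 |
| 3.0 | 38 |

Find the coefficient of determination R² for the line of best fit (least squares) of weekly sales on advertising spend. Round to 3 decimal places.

0.874

n = 9, Σx = 97, Σy = 619, Σxy = 7851.4, Σx² = 1311.82, Σy² = 48551
Sxx = Σx² − (Σx)²/n = 1311.82 − 1045.444444 = 266.375556
Sxy = Σxy − (Σx)(Σy)/n = 7851.4 − 6671.444444 = 1179.955556
Syy = Σy² − (Σy)²/n = 48551 − 42573.444444 = 5977.555556
R² = Sxy²/(Sxx·Syy) = (1179.955556)²/(266.375556·5977.555556) = 0.874406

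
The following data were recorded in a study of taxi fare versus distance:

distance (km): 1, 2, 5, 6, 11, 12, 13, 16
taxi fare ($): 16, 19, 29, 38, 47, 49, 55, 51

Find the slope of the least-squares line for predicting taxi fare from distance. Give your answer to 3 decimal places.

2.624

n = 8, Σx = 66, Σy = 304, Σxy = 3063, Σx² = 756
Sxx = Σx² − (Σx)²/n = 756 − 544.5 = 211.5
Sxy = Σxy − (Σx)(Σy)/n = 3063 − 2508 = 555
b = Sxy/Sxx = 555/211.5 = 2.624113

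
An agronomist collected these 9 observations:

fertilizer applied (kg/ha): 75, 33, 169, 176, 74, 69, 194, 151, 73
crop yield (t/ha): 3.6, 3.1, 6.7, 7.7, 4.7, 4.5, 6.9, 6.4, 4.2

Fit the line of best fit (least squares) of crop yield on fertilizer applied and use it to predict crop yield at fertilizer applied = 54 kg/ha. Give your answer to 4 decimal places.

3.7523

n = 9, Σx = 1014, Σy = 47.8, Σxy = 6129.7, Σx² = 142254
Sxx = Σx² − (Σx)²/n = 142254 − 114244 = 28010
Sxy = Σxy − (Σx)(Σy)/n = 6129.7 − 5385.466667 = 744.233333
b = Sxy/Sxx = 744.233333/28010 = 0.026570
a = ȳ − b·x̄ = 5.311111 − 0.026570·112.666667 = 2.317527
ŷ(54) = a + b·54 = 2.317527 + 0.026570·54 = 3.752322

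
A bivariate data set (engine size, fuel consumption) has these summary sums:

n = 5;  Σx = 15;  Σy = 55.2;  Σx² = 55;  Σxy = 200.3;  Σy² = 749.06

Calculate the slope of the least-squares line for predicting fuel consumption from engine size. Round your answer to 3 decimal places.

Sxx = Σx² − (Σx)²/n = 55 − 45 = 10
Sxy = Σxy − (Σx)(Σy)/n = 200.3 − 165.6 = 34.7
b = Sxy/Sxx = 34.7/10 = 3.47

3.470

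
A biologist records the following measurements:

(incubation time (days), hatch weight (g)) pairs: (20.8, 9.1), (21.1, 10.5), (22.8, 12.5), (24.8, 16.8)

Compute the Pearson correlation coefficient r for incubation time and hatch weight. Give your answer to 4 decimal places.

n = 4, Σx = 89.5, Σy = 48.9, Σxy = 1112.47, Σx² = 2012.73, Σy² = 631.55
Sxx = Σx² − (Σx)²/n = 2012.73 − 2002.5625 = 10.1675
Sxy = Σxy − (Σx)(Σy)/n = 1112.47 − 1094.1375 = 18.3325
Syy = Σy² − (Σy)²/n = 631.55 − 597.8025 = 33.7475
r = Sxy/√(Sxx·Syy) = 18.3325/√(343.127706) = 18.3325/18.523707 = 0.989678

0.9897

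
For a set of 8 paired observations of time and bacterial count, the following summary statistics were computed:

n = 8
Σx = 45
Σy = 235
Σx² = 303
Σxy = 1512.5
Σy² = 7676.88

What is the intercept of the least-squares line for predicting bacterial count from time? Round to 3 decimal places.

Sxx = Σx² − (Σx)²/n = 303 − 253.125 = 49.875
Sxy = Σxy − (Σx)(Σy)/n = 1512.5 − 1321.875 = 190.625
b = Sxy/Sxx = 190.625/49.875 = 3.822055
a = ȳ − b·x̄ = 29.375 − 3.822055·5.625 = 7.875940

7.876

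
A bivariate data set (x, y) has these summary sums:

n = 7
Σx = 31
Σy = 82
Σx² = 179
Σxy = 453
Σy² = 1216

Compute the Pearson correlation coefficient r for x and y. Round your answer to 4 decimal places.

Sxx = Σx² − (Σx)²/n = 179 − 137.285714 = 41.714286
Sxy = Σxy − (Σx)(Σy)/n = 453 − 363.142857 = 89.857143
Syy = Σy² − (Σy)²/n = 1216 − 960.571429 = 255.428571
r = Sxy/√(Sxx·Syy) = 89.857143/√(10655.020408) = 89.857143/103.223158 = 0.870513

0.8705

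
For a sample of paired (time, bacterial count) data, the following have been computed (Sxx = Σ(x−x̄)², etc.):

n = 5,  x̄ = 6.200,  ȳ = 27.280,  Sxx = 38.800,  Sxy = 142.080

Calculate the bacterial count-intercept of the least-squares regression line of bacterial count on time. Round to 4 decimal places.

b = Sxy/Sxx = 142.08/38.8 = 3.661856
a = ȳ − b·x̄ = 27.28 − 3.661856·6.2 = 4.576495

4.5765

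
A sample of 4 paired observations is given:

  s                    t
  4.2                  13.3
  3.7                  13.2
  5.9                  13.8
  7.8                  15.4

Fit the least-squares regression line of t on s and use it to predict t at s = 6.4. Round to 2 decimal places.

n = 4, Σx = 21.6, Σy = 55.7, Σxy = 306.24, Σx² = 126.98
Sxx = Σx² − (Σx)²/n = 126.98 − 116.64 = 10.34
Sxy = Σxy − (Σx)(Σy)/n = 306.24 − 300.78 = 5.46
b = Sxy/Sxx = 5.46/10.34 = 0.528046
a = ȳ − b·x̄ = 13.925 − 0.528046·5.4 = 11.073549
ŷ(6.4) = a + b·6.4 = 11.073549 + 0.528046·6.4 = 14.453046

14.45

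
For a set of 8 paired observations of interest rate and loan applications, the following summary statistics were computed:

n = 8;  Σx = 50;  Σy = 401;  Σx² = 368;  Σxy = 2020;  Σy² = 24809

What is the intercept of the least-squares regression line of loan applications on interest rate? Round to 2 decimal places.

Sxx = Σx² − (Σx)²/n = 368 − 312.5 = 55.5
Sxy = Σxy − (Σx)(Σy)/n = 2020 − 2506.25 = -486.25
b = Sxy/Sxx = -486.25/55.5 = -8.761261
a = ȳ − b·x̄ = 50.125 − (-8.761261)·6.25 = 104.882883

104.88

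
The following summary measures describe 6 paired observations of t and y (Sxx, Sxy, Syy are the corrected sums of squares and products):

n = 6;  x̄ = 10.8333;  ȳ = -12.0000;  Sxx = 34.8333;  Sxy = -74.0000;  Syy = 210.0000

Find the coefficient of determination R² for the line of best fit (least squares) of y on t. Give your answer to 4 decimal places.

0.7486

R² = Sxy²/(Sxx·Syy) = (-74)²/(34.8333·210) = 0.748599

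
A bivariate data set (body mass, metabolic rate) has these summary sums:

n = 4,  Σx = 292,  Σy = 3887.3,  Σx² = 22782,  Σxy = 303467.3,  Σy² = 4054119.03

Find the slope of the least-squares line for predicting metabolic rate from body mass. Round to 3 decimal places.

Sxx = Σx² − (Σx)²/n = 22782 − 21316 = 1466
Sxy = Σxy − (Σx)(Σy)/n = 303467.3 − 283772.9 = 19694.4
b = Sxy/Sxx = 19694.4/1466 = 13.434106

13.434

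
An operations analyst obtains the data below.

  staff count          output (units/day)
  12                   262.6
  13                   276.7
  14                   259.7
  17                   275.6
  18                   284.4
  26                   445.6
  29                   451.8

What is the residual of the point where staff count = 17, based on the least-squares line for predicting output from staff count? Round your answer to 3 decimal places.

-28.762

n = 7, Σx = 129, Σy = 2256.4, Σxy = 44876.3, Σx² = 2639
Sxx = Σx² − (Σx)²/n = 2639 − 2377.285714 = 261.714286
Sxy = Σxy − (Σx)(Σy)/n = 44876.3 − 41582.228571 = 3294.071429
b = Sxy/Sxx = 3294.071429/261.714286 = 12.586517
a = ȳ − b·x̄ = 322.342857 − 12.586517·18.428571 = 90.391321
ŷ(17) = 90.391321 + 12.586517·17 = 304.362118
residual = y − ŷ = 275.6 − 304.362118 = -28.762118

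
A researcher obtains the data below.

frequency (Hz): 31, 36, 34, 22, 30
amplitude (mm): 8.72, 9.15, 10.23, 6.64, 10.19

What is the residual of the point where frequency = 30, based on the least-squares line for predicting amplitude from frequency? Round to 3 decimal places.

n = 5, Σx = 153, Σy = 44.93, Σxy = 1399.32, Σx² = 4797
Sxx = Σx² − (Σx)²/n = 4797 − 4681.8 = 115.2
Sxy = Σxy − (Σx)(Σy)/n = 1399.32 − 1374.858 = 24.462
b = Sxy/Sxx = 24.462/115.2 = 0.212344
a = ȳ − b·x̄ = 8.986 − 0.212344·30.6 = 2.488281
ŷ(30) = 2.488281 + 0.212344·30 = 8.858594
residual = y − ŷ = 10.19 − 8.858594 = 1.331406

1.331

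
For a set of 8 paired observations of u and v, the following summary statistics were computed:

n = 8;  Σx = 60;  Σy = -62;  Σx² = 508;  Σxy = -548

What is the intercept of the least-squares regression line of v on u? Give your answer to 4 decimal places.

2.9828

Sxx = Σx² − (Σx)²/n = 508 − 450 = 58
Sxy = Σxy − (Σx)(Σy)/n = -548 − (-465) = -83
b = Sxy/Sxx = -83/58 = -1.431034
a = ȳ − b·x̄ = -7.75 − (-1.431034)·7.5 = 2.982759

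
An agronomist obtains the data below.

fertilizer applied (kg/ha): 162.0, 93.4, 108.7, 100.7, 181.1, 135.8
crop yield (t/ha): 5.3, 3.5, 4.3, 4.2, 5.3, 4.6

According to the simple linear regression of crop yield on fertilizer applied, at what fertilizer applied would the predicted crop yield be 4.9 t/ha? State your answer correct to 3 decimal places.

n = 6, Σx = 781.7, Σy = 27.2, Σxy = 3660.36, Σx² = 108162.59
Sxx = Σx² − (Σx)²/n = 108162.59 − 101842.481667 = 6320.108333
Sxy = Σxy − (Σx)(Σy)/n = 3660.36 − 3543.706667 = 116.653333
b = Sxy/Sxx = 116.653333/6320.108333 = 0.018457
a = ȳ − b·x̄ = 4.533333 − 0.018457·130.283333 = 2.128630
Set a + b·x = 4.9: x = (4.9 − 2.128630) / 0.018457 = 150.148801

150.149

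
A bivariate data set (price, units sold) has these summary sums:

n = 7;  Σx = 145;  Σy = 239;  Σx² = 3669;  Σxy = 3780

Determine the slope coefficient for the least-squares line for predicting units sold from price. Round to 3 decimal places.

Sxx = Σx² − (Σx)²/n = 3669 − 3003.571429 = 665.428571
Sxy = Σxy − (Σx)(Σy)/n = 3780 − 4950.714286 = -1170.714286
b = Sxy/Sxx = -1170.714286/665.428571 = -1.759339

-1.759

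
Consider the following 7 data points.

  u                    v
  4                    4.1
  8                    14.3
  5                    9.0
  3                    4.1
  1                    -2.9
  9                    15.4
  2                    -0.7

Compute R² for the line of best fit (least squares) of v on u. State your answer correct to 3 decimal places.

n = 7, Σx = 32, Σy = 43.3, Σxy = 322.4, Σx² = 200, Σy² = 565.17
Sxx = Σx² − (Σx)²/n = 200 − 146.285714 = 53.714286
Sxy = Σxy − (Σx)(Σy)/n = 322.4 − 197.942857 = 124.457143
Syy = Σy² − (Σy)²/n = 565.17 − 267.841429 = 297.328571
R² = Sxy²/(Sxx·Syy) = (124.457143)²/(53.714286·297.328571) = 0.969869

0.970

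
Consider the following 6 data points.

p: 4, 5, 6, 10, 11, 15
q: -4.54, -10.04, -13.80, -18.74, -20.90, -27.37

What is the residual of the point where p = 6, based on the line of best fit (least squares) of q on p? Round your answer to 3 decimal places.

-2.600

n = 6, Σx = 51, Σy = -95.39, Σxy = -979.01, Σx² = 523
Sxx = Σx² − (Σx)²/n = 523 − 433.5 = 89.5
Sxy = Σxy − (Σx)(Σy)/n = -979.01 − (-810.815) = -168.195
b = Sxy/Sxx = -168.195/89.5 = -1.879274
a = ȳ − b·x̄ = -15.898333 − (-1.879274)·8.5 = 0.075493
ŷ(6) = 0.075493 + (-1.879274)·6 = -11.200149
residual = y − ŷ = -13.80 − (-11.200149) = -2.599851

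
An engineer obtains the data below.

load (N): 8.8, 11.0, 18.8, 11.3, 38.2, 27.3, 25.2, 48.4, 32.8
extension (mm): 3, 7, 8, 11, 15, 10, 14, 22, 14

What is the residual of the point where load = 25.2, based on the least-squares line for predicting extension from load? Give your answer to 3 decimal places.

n = 9, Σx = 221.8, Σy = 104, Σxy = 3100.9, Σx² = 6937.54
Sxx = Σx² − (Σx)²/n = 6937.54 − 5466.137778 = 1471.402222
Sxy = Σxy − (Σx)(Σy)/n = 3100.9 − 2563.022222 = 537.877778
b = Sxy/Sxx = 537.877778/1471.402222 = 0.365555
a = ȳ − b·x̄ = 11.555556 − 0.365555·24.644444 = 2.546667
ŷ(25.2) = 2.546667 + 0.365555·25.2 = 11.758641
residual = y − ŷ = 14 − 11.758641 = 2.241359

2.241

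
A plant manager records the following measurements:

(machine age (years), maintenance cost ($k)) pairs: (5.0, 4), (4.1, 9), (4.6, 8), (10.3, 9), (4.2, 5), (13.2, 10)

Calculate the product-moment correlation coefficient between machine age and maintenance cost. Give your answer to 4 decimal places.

0.6133

n = 6, Σx = 41.4, Σy = 45, Σxy = 339.4, Σx² = 360.94, Σy² = 367
Sxx = Σx² − (Σx)²/n = 360.94 − 285.66 = 75.28
Sxy = Σxy − (Σx)(Σy)/n = 339.4 − 310.5 = 28.9
Syy = Σy² − (Σy)²/n = 367 − 337.5 = 29.5
r = Sxy/√(Sxx·Syy) = 28.9/√(2220.76) = 28.9/47.124940 = 0.613263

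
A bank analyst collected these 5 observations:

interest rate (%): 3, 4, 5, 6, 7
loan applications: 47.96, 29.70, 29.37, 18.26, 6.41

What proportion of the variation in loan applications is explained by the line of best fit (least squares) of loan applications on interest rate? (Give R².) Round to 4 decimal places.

n = 5, Σx = 25, Σy = 131.7, Σxy = 563.96, Σx² = 135, Σy² = 4419.3642
Sxx = Σx² − (Σx)²/n = 135 − 125 = 10
Sxy = Σxy − (Σx)(Σy)/n = 563.96 − 658.5 = -94.54
Syy = Σy² − (Σy)²/n = 4419.3642 − 3468.978 = 950.3862
R² = Sxy²/(Sxx·Syy) = (-94.54)²/(10·950.3862) = 0.940440

0.9404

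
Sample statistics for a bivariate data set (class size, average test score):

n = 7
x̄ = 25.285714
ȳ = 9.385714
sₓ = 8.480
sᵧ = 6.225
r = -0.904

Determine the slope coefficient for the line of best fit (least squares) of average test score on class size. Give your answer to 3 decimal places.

-0.664

b = r · sᵧ/sₓ = -0.904 · 6.225/8.48 = -0.663608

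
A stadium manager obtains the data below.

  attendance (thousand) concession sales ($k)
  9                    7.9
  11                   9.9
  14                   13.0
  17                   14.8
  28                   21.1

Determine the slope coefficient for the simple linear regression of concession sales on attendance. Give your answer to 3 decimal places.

0.676

n = 5, Σx = 79, Σy = 66.7, Σxy = 1204.4, Σx² = 1471
Sxx = Σx² − (Σx)²/n = 1471 − 1248.2 = 222.8
Sxy = Σxy − (Σx)(Σy)/n = 1204.4 − 1053.86 = 150.54
b = Sxy/Sxx = 150.54/222.8 = 0.675673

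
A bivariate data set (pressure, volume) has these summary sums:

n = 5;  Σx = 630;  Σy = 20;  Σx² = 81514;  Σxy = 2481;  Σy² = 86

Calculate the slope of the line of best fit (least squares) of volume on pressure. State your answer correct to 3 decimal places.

Sxx = Σx² − (Σx)²/n = 81514 − 79380 = 2134
Sxy = Σxy − (Σx)(Σy)/n = 2481 − 2520 = -39
b = Sxy/Sxx = -39/2134 = -0.018276

-0.018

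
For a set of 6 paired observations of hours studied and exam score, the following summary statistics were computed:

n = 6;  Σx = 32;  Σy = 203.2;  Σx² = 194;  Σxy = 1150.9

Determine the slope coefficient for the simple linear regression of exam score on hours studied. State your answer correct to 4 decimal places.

Sxx = Σx² − (Σx)²/n = 194 − 170.666667 = 23.333333
Sxy = Σxy − (Σx)(Σy)/n = 1150.9 − 1083.733333 = 67.166667
b = Sxy/Sxx = 67.166667/23.333333 = 2.878571

2.8786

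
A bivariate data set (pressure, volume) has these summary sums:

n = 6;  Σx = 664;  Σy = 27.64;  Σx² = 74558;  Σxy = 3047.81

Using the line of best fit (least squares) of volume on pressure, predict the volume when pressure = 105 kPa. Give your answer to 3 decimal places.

Sxx = Σx² − (Σx)²/n = 74558 − 73482.666667 = 1075.333333
Sxy = Σxy − (Σx)(Σy)/n = 3047.81 − 3058.826667 = -11.016667
b = Sxy/Sxx = -11.016667/1075.333333 = -0.010245
a = ȳ − b·x̄ = 4.606667 − (-0.010245)·110.666667 = 5.740434
ŷ(105) = a + b·105 = 5.740434 + (-0.010245)·105 = 4.664721

4.665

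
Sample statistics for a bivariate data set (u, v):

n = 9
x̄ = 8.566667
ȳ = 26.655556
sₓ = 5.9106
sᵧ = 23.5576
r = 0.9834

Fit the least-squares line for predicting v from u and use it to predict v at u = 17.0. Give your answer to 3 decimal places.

59.710

b = r · sᵧ/sₓ = 0.9834 · 23.5576/5.9106 = 3.919491
a = ȳ − b·x̄ = 26.655556 − 3.919491·8.566667 = -6.921419
ŷ(17.0) = a + b·17.0 = -6.921419 + 3.919491·17 = 59.709929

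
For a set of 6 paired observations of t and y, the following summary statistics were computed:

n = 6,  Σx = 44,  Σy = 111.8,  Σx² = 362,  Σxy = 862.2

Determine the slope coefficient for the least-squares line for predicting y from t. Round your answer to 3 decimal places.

Sxx = Σx² − (Σx)²/n = 362 − 322.666667 = 39.333333
Sxy = Σxy − (Σx)(Σy)/n = 862.2 − 819.866667 = 42.333333
b = Sxy/Sxx = 42.333333/39.333333 = 1.076271

1.076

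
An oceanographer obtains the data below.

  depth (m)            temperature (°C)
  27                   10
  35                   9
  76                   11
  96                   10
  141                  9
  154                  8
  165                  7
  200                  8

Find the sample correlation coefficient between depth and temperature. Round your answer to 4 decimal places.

n = 8, Σx = 894, Σy = 72, Σxy = 7637, Σx² = 127768, Σy² = 660
Sxx = Σx² − (Σx)²/n = 127768 − 99904.5 = 27863.5
Sxy = Σxy − (Σx)(Σy)/n = 7637 − 8046 = -409
Syy = Σy² − (Σy)²/n = 660 − 648 = 12
r = Sxy/√(Sxx·Syy) = -409/√(334362) = -409/578.240434 = -0.707318

-0.7073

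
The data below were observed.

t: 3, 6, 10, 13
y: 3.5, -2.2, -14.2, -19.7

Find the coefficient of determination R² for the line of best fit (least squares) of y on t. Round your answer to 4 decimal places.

n = 4, Σx = 32, Σy = -32.6, Σxy = -400.8, Σx² = 314, Σy² = 606.82
Sxx = Σx² − (Σx)²/n = 314 − 256 = 58
Sxy = Σxy − (Σx)(Σy)/n = -400.8 − (-260.8) = -140
Syy = Σy² − (Σy)²/n = 606.82 − 265.69 = 341.13
R² = Sxy²/(Sxx·Syy) = (-140)²/(58·341.13) = 0.990622

0.9906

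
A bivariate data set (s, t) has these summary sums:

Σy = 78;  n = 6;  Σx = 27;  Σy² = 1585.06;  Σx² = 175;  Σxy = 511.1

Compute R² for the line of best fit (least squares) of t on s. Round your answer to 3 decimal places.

Sxx = Σx² − (Σx)²/n = 175 − 121.5 = 53.5
Sxy = Σxy − (Σx)(Σy)/n = 511.1 − 351 = 160.1
Syy = Σy² − (Σy)²/n = 1585.06 − 1014 = 571.06
R² = Sxy²/(Sxx·Syy) = (160.1)²/(53.5·571.06) = 0.838971

0.839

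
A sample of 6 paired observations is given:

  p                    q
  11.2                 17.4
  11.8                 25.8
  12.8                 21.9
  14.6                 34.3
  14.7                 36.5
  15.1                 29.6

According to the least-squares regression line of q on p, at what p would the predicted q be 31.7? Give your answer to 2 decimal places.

n = 6, Σx = 80.2, Σy = 165.5, Σxy = 2263.93, Σx² = 1085.78
Sxx = Σx² − (Σx)²/n = 1085.78 − 1072.006667 = 13.773333
Sxy = Σxy − (Σx)(Σy)/n = 2263.93 − 2212.183333 = 51.746667
b = Sxy/Sxx = 51.746667/13.773333 = 3.757018
a = ȳ − b·x̄ = 27.583333 − 3.757018·13.366667 = -22.635479
Set a + b·x = 31.7: x = (31.7 − (-22.635479)) / 3.757018 = 14.462394

14.46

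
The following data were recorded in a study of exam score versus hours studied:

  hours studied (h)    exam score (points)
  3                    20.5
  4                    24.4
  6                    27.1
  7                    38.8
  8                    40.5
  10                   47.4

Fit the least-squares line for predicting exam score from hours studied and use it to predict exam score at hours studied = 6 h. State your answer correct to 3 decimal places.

n = 6, Σx = 38, Σy = 198.7, Σxy = 1391.3, Σx² = 274
Sxx = Σx² − (Σx)²/n = 274 − 240.666667 = 33.333333
Sxy = Σxy − (Σx)(Σy)/n = 1391.3 − 1258.433333 = 132.866667
b = Sxy/Sxx = 132.866667/33.333333 = 3.986
a = ȳ − b·x̄ = 33.116667 − 3.986·6.333333 = 7.872
ŷ(6) = a + b·6 = 7.872 + 3.986·6 = 31.788

31.788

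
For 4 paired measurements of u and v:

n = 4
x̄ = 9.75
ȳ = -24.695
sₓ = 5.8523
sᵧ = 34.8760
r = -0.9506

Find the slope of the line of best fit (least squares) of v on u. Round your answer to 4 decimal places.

b = r · sᵧ/sₓ = -0.9506 · 34.876/5.8523 = -5.664974

-5.6650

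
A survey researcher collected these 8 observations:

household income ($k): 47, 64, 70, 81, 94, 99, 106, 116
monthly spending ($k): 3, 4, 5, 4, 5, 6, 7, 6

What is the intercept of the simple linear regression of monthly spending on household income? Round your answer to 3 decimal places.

n = 8, Σx = 677, Σy = 40, Σxy = 3573, Σx² = 61095
Sxx = Σx² − (Σx)²/n = 61095 − 57291.125 = 3803.875
Sxy = Σxy − (Σx)(Σy)/n = 3573 − 3385 = 188
b = Sxy/Sxx = 188/3803.875 = 0.049423
a = ȳ − b·x̄ = 5 − 0.049423·84.625 = 0.817554

0.818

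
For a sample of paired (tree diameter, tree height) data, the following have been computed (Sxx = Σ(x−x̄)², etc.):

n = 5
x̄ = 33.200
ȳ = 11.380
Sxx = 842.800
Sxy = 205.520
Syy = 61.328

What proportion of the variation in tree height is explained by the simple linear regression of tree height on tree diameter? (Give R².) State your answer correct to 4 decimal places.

R² = Sxy²/(Sxx·Syy) = (205.52)²/(842.8·61.328) = 0.817193

0.8172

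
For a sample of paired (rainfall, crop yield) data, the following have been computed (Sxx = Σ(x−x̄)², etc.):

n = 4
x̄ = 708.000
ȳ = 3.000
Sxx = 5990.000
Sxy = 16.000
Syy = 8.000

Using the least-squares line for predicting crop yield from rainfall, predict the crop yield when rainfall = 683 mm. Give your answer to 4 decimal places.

b = Sxy/Sxx = 16/5990 = 0.002671
a = ȳ − b·x̄ = 3 − 0.002671·708 = 1.108848
ŷ(683) = a + b·683 = 1.108848 + 0.002671·683 = 2.933222

2.9332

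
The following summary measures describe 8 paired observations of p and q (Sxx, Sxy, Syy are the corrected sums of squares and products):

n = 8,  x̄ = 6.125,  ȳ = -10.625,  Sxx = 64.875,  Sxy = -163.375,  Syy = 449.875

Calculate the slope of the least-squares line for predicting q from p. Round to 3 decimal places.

-2.518

b = Sxy/Sxx = -163.375/64.875 = -2.518304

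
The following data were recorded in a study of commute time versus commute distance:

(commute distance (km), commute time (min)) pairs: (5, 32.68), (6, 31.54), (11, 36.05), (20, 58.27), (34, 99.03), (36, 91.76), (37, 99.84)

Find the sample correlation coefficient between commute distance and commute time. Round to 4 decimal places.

0.9893

n = 7, Σx = 149, Σy = 449.17, Σxy = 12279.05, Σx² = 4403, Σy² = 34952.6135
Sxx = Σx² − (Σx)²/n = 4403 − 3171.571429 = 1231.428571
Sxy = Σxy − (Σx)(Σy)/n = 12279.05 − 9560.904286 = 2718.145714
Syy = Σy² − (Σy)²/n = 34952.6135 − 28821.955557 = 6130.657943
r = Sxy/√(Sxx·Syy) = 2718.145714/√(7549467.352490) = 2718.145714/2747.629406 = 0.989269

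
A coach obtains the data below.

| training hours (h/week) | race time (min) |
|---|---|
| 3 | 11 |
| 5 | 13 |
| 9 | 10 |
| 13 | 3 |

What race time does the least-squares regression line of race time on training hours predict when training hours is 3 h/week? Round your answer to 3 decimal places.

n = 4, Σx = 30, Σy = 37, Σxy = 227, Σx² = 284
Sxx = Σx² − (Σx)²/n = 284 − 225 = 59
Sxy = Σxy − (Σx)(Σy)/n = 227 − 277.5 = -50.5
b = Sxy/Sxx = -50.5/59 = -0.855932
a = ȳ − b·x̄ = 9.25 − (-0.855932)·7.5 = 15.669492
ŷ(3) = a + b·3 = 15.669492 + (-0.855932)·3 = 13.101695

13.102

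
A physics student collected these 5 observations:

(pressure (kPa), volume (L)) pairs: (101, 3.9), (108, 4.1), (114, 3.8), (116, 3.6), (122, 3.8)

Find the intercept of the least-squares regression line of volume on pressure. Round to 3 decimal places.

5.212

n = 5, Σx = 561, Σy = 19.2, Σxy = 2151.1, Σx² = 63201
Sxx = Σx² − (Σx)²/n = 63201 − 62944.2 = 256.8
Sxy = Σxy − (Σx)(Σy)/n = 2151.1 − 2154.24 = -3.14
b = Sxy/Sxx = -3.14/256.8 = -0.012227
a = ȳ − b·x̄ = 3.84 − (-0.012227)·112.2 = 5.211916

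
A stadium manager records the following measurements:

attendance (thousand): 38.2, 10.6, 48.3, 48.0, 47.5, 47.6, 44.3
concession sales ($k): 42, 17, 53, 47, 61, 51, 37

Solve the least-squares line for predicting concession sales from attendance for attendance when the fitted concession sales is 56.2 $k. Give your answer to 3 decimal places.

n = 7, Σx = 284.5, Σy = 308, Σxy = 13564.7, Σx² = 12692.99
Sxx = Σx² − (Σx)²/n = 12692.99 − 11562.892857 = 1130.097143
Sxy = Σxy − (Σx)(Σy)/n = 13564.7 − 12518 = 1046.7
b = Sxy/Sxx = 1046.7/1130.097143 = 0.926204
a = ȳ − b·x̄ = 44 − 0.926204·40.642857 = 6.356441
Set a + b·x = 56.2: x = (56.2 − 6.356441) / 0.926204 = 53.814908

53.815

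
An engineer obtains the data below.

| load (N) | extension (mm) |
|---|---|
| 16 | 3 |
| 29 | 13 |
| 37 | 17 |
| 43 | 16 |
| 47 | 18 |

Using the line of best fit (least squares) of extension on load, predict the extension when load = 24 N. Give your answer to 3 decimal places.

n = 5, Σx = 172, Σy = 67, Σxy = 2588, Σx² = 6524
Sxx = Σx² − (Σx)²/n = 6524 − 5916.8 = 607.2
Sxy = Σxy − (Σx)(Σy)/n = 2588 − 2304.8 = 283.2
b = Sxy/Sxx = 283.2/607.2 = 0.466403
a = ȳ − b·x̄ = 13.4 − 0.466403·34.4 = -2.644269
ŷ(24) = a + b·24 = -2.644269 + 0.466403·24 = 8.549407

8.549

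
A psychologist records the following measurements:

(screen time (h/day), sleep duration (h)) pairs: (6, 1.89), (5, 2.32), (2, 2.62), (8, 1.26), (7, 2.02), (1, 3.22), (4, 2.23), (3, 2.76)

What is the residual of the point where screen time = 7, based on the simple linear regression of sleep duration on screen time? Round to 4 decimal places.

n = 8, Σx = 36, Σy = 18.32, Σxy = 72.82, Σx² = 204
Sxx = Σx² − (Σx)²/n = 204 − 162 = 42
Sxy = Σxy − (Σx)(Σy)/n = 72.82 − 82.44 = -9.62
b = Sxy/Sxx = -9.62/42 = -0.229048
a = ȳ − b·x̄ = 2.29 − (-0.229048)·4.5 = 3.320714
ŷ(7) = 3.320714 + (-0.229048)·7 = 1.717381
residual = y − ŷ = 2.02 − 1.717381 = 0.302619

0.3026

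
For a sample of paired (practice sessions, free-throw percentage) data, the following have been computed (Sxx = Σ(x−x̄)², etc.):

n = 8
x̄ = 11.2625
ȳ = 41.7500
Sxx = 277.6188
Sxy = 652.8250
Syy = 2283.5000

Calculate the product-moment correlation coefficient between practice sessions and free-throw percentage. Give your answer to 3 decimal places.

0.820

r = Sxy/√(Sxx·Syy) = 652.825/√(633942.5298) = 652.825/796.205080 = 0.819921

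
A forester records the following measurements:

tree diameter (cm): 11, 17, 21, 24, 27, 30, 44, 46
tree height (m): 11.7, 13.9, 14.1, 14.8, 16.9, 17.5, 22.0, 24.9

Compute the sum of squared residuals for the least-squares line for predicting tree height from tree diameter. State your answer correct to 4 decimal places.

4.6337

n = 8, Σx = 220, Σy = 135.8, Σxy = 4111, Σx² = 7108, Σy² = 2443.82
Sxx = Σx² − (Σx)²/n = 7108 − 6050 = 1058
Sxy = Σxy − (Σx)(Σy)/n = 4111 − 3734.5 = 376.5
Syy = Σy² − (Σy)²/n = 2443.82 − 2305.205 = 138.615
b = Sxy/Sxx = 376.5/1058 = 0.355860
SSE = Syy − b·Sxy = 138.615 − 0.355860·376.5 = 4.633667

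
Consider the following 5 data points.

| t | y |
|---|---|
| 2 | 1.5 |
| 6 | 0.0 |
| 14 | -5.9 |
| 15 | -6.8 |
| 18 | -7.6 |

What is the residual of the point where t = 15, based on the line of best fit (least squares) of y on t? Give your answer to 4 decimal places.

-0.5600

n = 5, Σx = 55, Σy = -18.8, Σxy = -318.4, Σx² = 785
Sxx = Σx² − (Σx)²/n = 785 − 605 = 180
Sxy = Σxy − (Σx)(Σy)/n = -318.4 − (-206.8) = -111.6
b = Sxy/Sxx = -111.6/180 = -0.62
a = ȳ − b·x̄ = -3.76 − (-0.62)·11 = 3.06
ŷ(15) = 3.06 + (-0.62)·15 = -6.24
residual = y − ŷ = -6.8 − (-6.24) = -0.56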